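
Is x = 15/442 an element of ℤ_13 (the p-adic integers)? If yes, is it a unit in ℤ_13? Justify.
x ∉ ℤ_13 (v_13(x) = -1 < 0)

ℤ_13 = {x ∈ ℚ_13 : v_13(x) ≥ 0} and ℤ_13^× = {x ∈ ℤ_13 : v_13(x) = 0}. Here v_13(15/442) = v_13(num) − v_13(den) = -1; compare against these criteria.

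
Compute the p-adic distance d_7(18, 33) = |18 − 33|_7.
d_7(18, 33) = 1

Step 1 — x − y = 18 − 33 = -15. Step 2 — v_7(-15) = 0 (factor: -15 = −(7^0 · 15); the sign does not affect v_p). Step 3 — |x − y|_7 = 7^{0} = 1.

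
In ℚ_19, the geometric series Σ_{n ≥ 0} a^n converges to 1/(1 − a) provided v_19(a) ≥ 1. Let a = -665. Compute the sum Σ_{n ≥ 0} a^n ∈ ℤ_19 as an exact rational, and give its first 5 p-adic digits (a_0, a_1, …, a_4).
Σ a^n = 1/(1 − a) = 1/666;  first 5 digits = (1, 3, 7, 15, 12)

v_19(a) = 1 ≥ 1, so the series converges in ℤ_19 to 1/(1 − a) = 1/(1 − (-665)) = 1/666. Expand this rational in ℤ_19: compute digits iteratively via d_i = x_i mod 19, x_{i+1} = (x_i − d_i)/19. The first 5 digits are (1, 3, 7, 15, 12).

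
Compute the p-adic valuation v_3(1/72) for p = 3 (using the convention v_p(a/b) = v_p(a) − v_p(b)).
v_3(1/72) = -2

Factor powers of 3 from the numerator and denominator of the reduced fraction: 1 = 3^0 · 1 and 72 = 3^2 · 8. Apply v_p(a/b) = v_p(a) − v_p(b): v_3(1/72) = 0 − 2 = -2.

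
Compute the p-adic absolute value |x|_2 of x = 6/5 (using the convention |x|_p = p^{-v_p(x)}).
|6/5|_2 = 1/2

Step 1 — compute v_2(x) by factoring powers of 2 out of the numerator and denominator: v_2(6/5) = 1. Step 2 — apply |x|_p = p^{-v_p(x)} = 2^{-1} = 1/2.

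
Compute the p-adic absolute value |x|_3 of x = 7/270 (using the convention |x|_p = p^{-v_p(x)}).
|7/270|_3 = 27

Step 1 — compute v_3(x) by factoring powers of 3 out of the numerator and denominator: v_3(7/270) = -3. Step 2 — apply |x|_p = p^{-v_p(x)} = 3^{3} = 27.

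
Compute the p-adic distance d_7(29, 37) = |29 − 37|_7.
d_7(29, 37) = 1

Step 1 — x − y = 29 − 37 = -8. Step 2 — v_7(-8) = 0 (factor: -8 = −(7^0 · 8); the sign does not affect v_p). Step 3 — |x − y|_7 = 7^{0} = 1.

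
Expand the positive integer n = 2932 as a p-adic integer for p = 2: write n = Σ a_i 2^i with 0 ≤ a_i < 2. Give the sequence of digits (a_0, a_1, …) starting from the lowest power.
(a_0, a_1, …) = (0, 0, 1, 0, 1, 1, 1, 0, 1, 1, 0, 1)

Repeated division by 2 gives the digits low-to-high: 2932 = 1·2^2 + 1·2^4 + 1·2^5 + 1·2^6 + 1·2^8 + 1·2^9 + 1·2^11. Digit sequence: (0, 0, 1, 0, 1, 1, 1, 0, 1, 1, 0, 1).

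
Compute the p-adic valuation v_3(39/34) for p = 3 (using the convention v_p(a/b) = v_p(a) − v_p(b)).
v_3(39/34) = 1

Factor powers of 3 from the numerator and denominator of the reduced fraction: 39 = 3^1 · 13 and 34 = 3^0 · 34. Apply v_p(a/b) = v_p(a) − v_p(b): v_3(39/34) = 1 − 0 = 1.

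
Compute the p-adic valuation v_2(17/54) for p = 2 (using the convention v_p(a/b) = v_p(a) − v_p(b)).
v_2(17/54) = -1

Factor powers of 2 from the numerator and denominator of the reduced fraction: 17 = 2^0 · 17 and 54 = 2^1 · 27. Apply v_p(a/b) = v_p(a) − v_p(b): v_2(17/54) = 0 − 1 = -1.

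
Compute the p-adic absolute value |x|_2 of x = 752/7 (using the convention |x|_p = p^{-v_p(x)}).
|752/7|_2 = 1/16

Step 1 — compute v_2(x) by factoring powers of 2 out of the numerator and denominator: v_2(752/7) = 4. Step 2 — apply |x|_p = p^{-v_p(x)} = 2^{-4} = 1/16.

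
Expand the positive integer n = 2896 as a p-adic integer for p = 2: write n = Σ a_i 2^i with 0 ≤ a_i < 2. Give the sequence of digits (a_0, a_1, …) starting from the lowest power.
(a_0, a_1, …) = (0, 0, 0, 0, 1, 0, 1, 0, 1, 1, 0, 1)

Repeated division by 2 gives the digits low-to-high: 2896 = 1·2^4 + 1·2^6 + 1·2^8 + 1·2^9 + 1·2^11. Digit sequence: (0, 0, 0, 0, 1, 0, 1, 0, 1, 1, 0, 1).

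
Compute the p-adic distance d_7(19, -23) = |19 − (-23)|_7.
d_7(19, -23) = 1/7

Step 1 — x − y = 19 − (-23) = 42. Step 2 — v_7(42) = 1 (factor: 42 = (7^1 · 6); the sign does not affect v_p). Step 3 — |x − y|_7 = 7^{-1} = 1/7.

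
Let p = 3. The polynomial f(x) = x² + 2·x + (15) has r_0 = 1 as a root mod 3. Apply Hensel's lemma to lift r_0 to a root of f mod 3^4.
r_3 = 37 (mod 81)

Hensel: r_{i+1} = r_i − f(r_i)·(f′(r_i))^{-1} mod 3^{i+2}, f′(x) = 2x + 2. Iterate:
  r_0 = 1 (mod 3)
  r_1 = 1 (mod 9)
  r_2 = 10 (mod 27)
  r_3 = 37 (mod 81)
Final: r = 37 satisfies f(r) ≡ 0 mod 3^4.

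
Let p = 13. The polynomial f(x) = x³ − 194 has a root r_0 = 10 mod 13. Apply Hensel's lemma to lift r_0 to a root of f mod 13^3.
r_2 = 1232 (mod 2197)

Hensel: r_{i+1} = r_i − f(r_i)/f′(r_i) mod 13^{i+2}, where f′(x) = 3x². Iterate:
  r_0 = 10 (mod 13)
  r_1 = 49 (mod 169)
  r_2 = 1232 (mod 2197)
Final: r = 1232 with f(r) ≡ 0 mod 13^3.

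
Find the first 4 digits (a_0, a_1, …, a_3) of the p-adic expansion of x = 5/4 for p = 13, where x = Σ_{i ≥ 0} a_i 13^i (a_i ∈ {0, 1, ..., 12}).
(a_0, …, a_3) = (11, 9, 9, 9)

v_13(5/4) = 0 (numerator and denominator both coprime to 13), so x ∈ ℤ_13^×. Compute digits iteratively via a_i = x_i mod 13, x_{i+1} = (x_i − a_i)/13, with x_0 = x:
  x_0 = 5/4;  a_0 = 11;  x_1 = (x_0 − 11)/13 = -3/4
  x_1 = -3/4;  a_1 = 9;  x_2 = (x_1 − 9)/13 = -3/4
  x_2 = -3/4;  a_2 = 9;  x_3 = (x_2 − 9)/13 = -3/4
  x_3 = -3/4;  a_3 = 9;  x_4 = (x_3 − 9)/13 = -3/4
Digits: (11, 9, 9, 9).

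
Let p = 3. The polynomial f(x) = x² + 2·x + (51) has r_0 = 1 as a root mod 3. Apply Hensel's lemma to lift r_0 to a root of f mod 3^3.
r_2 = 1 (mod 27)

Hensel: r_{i+1} = r_i − f(r_i)·(f′(r_i))^{-1} mod 3^{i+2}, f′(x) = 2x + 2. Iterate:
  r_0 = 1 (mod 3)
  r_1 = 1 (mod 9)
  r_2 = 1 (mod 27)
Final: r = 1 satisfies f(r) ≡ 0 mod 3^3.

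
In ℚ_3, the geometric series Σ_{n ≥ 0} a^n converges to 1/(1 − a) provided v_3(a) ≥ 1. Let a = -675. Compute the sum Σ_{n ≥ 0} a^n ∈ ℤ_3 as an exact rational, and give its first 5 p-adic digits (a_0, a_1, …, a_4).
Σ a^n = 1/(1 − a) = 1/676;  first 5 digits = (1, 0, 0, 2, 0)

v_3(a) = 3 ≥ 1, so the series converges in ℤ_3 to 1/(1 − a) = 1/(1 − (-675)) = 1/676. Expand this rational in ℤ_3: compute digits iteratively via d_i = x_i mod 3, x_{i+1} = (x_i − d_i)/3. The first 5 digits are (1, 0, 0, 2, 0).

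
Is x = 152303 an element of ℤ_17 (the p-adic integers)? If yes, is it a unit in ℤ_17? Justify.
x ∈ ℤ_17 but not a unit; v_17(x) = 3 > 0

ℤ_17 = {x ∈ ℚ_17 : v_17(x) ≥ 0} and ℤ_17^× = {x ∈ ℤ_17 : v_17(x) = 0}. Here v_17(152303) = v_17(num) − v_17(den) = 3; compare against these criteria.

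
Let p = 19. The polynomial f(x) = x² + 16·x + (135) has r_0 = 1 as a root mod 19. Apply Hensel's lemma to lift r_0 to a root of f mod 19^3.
r_2 = 5568 (mod 6859)

Hensel: r_{i+1} = r_i − f(r_i)·(f′(r_i))^{-1} mod 19^{i+2}, f′(x) = 2x + 16. Iterate:
  r_0 = 1 (mod 19)
  r_1 = 153 (mod 361)
  r_2 = 5568 (mod 6859)
Final: r = 5568 satisfies f(r) ≡ 0 mod 19^3.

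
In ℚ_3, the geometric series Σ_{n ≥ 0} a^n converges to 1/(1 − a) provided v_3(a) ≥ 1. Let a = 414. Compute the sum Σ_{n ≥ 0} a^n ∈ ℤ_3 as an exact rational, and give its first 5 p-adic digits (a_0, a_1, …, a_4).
Σ a^n = 1/(1 − a) = -1/413;  first 5 digits = (1, 0, 1, 0, 0)

v_3(a) = 2 ≥ 1, so the series converges in ℤ_3 to 1/(1 − a) = 1/(1 − 414) = -1/413. Expand this rational in ℤ_3: compute digits iteratively via d_i = x_i mod 3, x_{i+1} = (x_i − d_i)/3. The first 5 digits are (1, 0, 1, 0, 0).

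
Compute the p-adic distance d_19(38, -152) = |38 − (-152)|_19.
d_19(38, -152) = 1/19

Step 1 — x − y = 38 − (-152) = 190. Step 2 — v_19(190) = 1 (factor: 190 = (19^1 · 10); the sign does not affect v_p). Step 3 — |x − y|_19 = 19^{-1} = 1/19.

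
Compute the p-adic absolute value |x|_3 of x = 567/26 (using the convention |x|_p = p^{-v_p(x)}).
|567/26|_3 = 1/81

Step 1 — compute v_3(x) by factoring powers of 3 out of the numerator and denominator: v_3(567/26) = 4. Step 2 — apply |x|_p = p^{-v_p(x)} = 3^{-4} = 1/81.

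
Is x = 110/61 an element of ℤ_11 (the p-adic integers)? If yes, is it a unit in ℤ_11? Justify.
x ∈ ℤ_11 but not a unit; v_11(x) = 1 > 0

ℤ_11 = {x ∈ ℚ_11 : v_11(x) ≥ 0} and ℤ_11^× = {x ∈ ℤ_11 : v_11(x) = 0}. Here v_11(110/61) = v_11(num) − v_11(den) = 1; compare against these criteria.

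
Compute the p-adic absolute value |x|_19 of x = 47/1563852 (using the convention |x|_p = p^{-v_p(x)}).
|47/1563852|_19 = 130321

Step 1 — compute v_19(x) by factoring powers of 19 out of the numerator and denominator: v_19(47/1563852) = -4. Step 2 — apply |x|_p = p^{-v_p(x)} = 19^{4} = 130321.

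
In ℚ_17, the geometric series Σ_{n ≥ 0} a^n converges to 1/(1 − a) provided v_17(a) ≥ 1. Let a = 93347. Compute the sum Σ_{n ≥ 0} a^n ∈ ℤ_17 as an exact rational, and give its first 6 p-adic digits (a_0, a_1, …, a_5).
Σ a^n = 1/(1 − a) = -1/93346;  first 6 digits = (1, 0, 0, 2, 1, 0)

v_17(a) = 3 ≥ 1, so the series converges in ℤ_17 to 1/(1 − a) = 1/(1 − 93347) = -1/93346. Expand this rational in ℤ_17: compute digits iteratively via d_i = x_i mod 17, x_{i+1} = (x_i − d_i)/17. The first 6 digits are (1, 0, 0, 2, 1, 0).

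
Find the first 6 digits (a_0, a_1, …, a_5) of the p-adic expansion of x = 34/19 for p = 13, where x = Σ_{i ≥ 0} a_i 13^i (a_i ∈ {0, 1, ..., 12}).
(a_0, …, a_5) = (10, 11, 8, 0, 2, 6)

v_13(34/19) = 0 (numerator and denominator both coprime to 13), so x ∈ ℤ_13^×. Compute digits iteratively via a_i = x_i mod 13, x_{i+1} = (x_i − a_i)/13, with x_0 = x:
  x_0 = 34/19;  a_0 = 10;  x_1 = (x_0 − 10)/13 = -12/19
  x_1 = -12/19;  a_1 = 11;  x_2 = (x_1 − 11)/13 = -17/19
  x_2 = -17/19;  a_2 = 8;  x_3 = (x_2 − 8)/13 = -13/19
  x_3 = -13/19;  a_3 = 0;  x_4 = (x_3 − 0)/13 = -1/19
  x_4 = -1/19;  a_4 = 2;  x_5 = (x_4 − 2)/13 = -3/19
  x_5 = -3/19;  a_5 = 6;  x_6 = (x_5 − 6)/13 = -9/19
Digits: (10, 11, 8, 0, 2, 6).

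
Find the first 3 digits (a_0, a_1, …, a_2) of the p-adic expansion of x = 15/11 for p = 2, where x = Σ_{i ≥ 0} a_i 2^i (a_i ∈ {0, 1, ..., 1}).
(a_0, …, a_2) = (1, 0, 1)

v_2(15/11) = 0 (numerator and denominator both coprime to 2), so x ∈ ℤ_2^×. Compute digits iteratively via a_i = x_i mod 2, x_{i+1} = (x_i − a_i)/2, with x_0 = x:
  x_0 = 15/11;  a_0 = 1;  x_1 = (x_0 − 1)/2 = 2/11
  x_1 = 2/11;  a_1 = 0;  x_2 = (x_1 − 0)/2 = 1/11
  x_2 = 1/11;  a_2 = 1;  x_3 = (x_2 − 1)/2 = -5/11
Digits: (1, 0, 1).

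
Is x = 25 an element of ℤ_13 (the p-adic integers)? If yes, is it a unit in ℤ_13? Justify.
x ∈ ℤ_13^× (unit); v_13(x) = 0

ℤ_13 = {x ∈ ℚ_13 : v_13(x) ≥ 0} and ℤ_13^× = {x ∈ ℤ_13 : v_13(x) = 0}. Here v_13(25) = v_13(num) − v_13(den) = 0; compare against these criteria.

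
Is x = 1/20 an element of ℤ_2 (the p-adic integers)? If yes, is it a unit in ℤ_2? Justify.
x ∉ ℤ_2 (v_2(x) = -2 < 0)

ℤ_2 = {x ∈ ℚ_2 : v_2(x) ≥ 0} and ℤ_2^× = {x ∈ ℤ_2 : v_2(x) = 0}. Here v_2(1/20) = v_2(num) − v_2(den) = -2; compare against these criteria.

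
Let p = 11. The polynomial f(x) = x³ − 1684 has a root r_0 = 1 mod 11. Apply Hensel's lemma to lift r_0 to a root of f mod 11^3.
r_2 = 1288 (mod 1331)

Hensel: r_{i+1} = r_i − f(r_i)/f′(r_i) mod 11^{i+2}, where f′(x) = 3x². Iterate:
  r_0 = 1 (mod 11)
  r_1 = 78 (mod 121)
  r_2 = 1288 (mod 1331)
Final: r = 1288 with f(r) ≡ 0 mod 11^3.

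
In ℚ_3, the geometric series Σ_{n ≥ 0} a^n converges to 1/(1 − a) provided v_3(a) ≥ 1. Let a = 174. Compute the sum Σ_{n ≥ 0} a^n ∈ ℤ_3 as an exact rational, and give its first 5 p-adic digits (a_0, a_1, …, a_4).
Σ a^n = 1/(1 − a) = -1/173;  first 5 digits = (1, 1, 2, 0, 2)

v_3(a) = 1 ≥ 1, so the series converges in ℤ_3 to 1/(1 − a) = 1/(1 − 174) = -1/173. Expand this rational in ℤ_3: compute digits iteratively via d_i = x_i mod 3, x_{i+1} = (x_i − d_i)/3. The first 5 digits are (1, 1, 2, 0, 2).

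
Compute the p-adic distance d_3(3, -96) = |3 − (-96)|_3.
d_3(3, -96) = 1/9

Step 1 — x − y = 3 − (-96) = 99. Step 2 — v_3(99) = 2 (factor: 99 = (3^2 · 11); the sign does not affect v_p). Step 3 — |x − y|_3 = 3^{-2} = 1/9.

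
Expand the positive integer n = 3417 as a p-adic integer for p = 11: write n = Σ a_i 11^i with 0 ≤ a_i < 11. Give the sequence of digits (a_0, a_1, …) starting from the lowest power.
(a_0, a_1, …) = (7, 2, 6, 2)

Repeated division by 11 gives the digits low-to-high: 3417 = 7 + 2·11^1 + 6·11^2 + 2·11^3. Digit sequence: (7, 2, 6, 2).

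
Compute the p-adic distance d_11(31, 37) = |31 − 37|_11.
d_11(31, 37) = 1

Step 1 — x − y = 31 − 37 = -6. Step 2 — v_11(-6) = 0 (factor: -6 = −(11^0 · 6); the sign does not affect v_p). Step 3 — |x − y|_11 = 11^{0} = 1.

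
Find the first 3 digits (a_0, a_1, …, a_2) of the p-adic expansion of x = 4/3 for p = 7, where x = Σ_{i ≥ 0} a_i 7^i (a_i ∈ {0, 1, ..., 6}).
(a_0, …, a_2) = (6, 4, 4)

v_7(4/3) = 0 (numerator and denominator both coprime to 7), so x ∈ ℤ_7^×. Compute digits iteratively via a_i = x_i mod 7, x_{i+1} = (x_i − a_i)/7, with x_0 = x:
  x_0 = 4/3;  a_0 = 6;  x_1 = (x_0 − 6)/7 = -2/3
  x_1 = -2/3;  a_1 = 4;  x_2 = (x_1 − 4)/7 = -2/3
  x_2 = -2/3;  a_2 = 4;  x_3 = (x_2 − 4)/7 = -2/3
Digits: (6, 4, 4).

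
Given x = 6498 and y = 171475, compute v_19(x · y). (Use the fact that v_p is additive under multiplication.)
v_19(1114244550) = 5

v_p(x) = 2 (factor: 6498 = 19^2 · 18); v_p(y) = 3 (factor: 171475 = 19^3 · 25). Additivity: v_p(xy) = v_p(x) + v_p(y) = 2 + 3 = 5. (Direct check: xy = 1114244550 = 19^5 · (450).)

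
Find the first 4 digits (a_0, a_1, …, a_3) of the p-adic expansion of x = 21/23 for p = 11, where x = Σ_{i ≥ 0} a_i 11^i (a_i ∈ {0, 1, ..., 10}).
(a_0, …, a_3) = (10, 3, 3, 4)

v_11(21/23) = 0 (numerator and denominator both coprime to 11), so x ∈ ℤ_11^×. Compute digits iteratively via a_i = x_i mod 11, x_{i+1} = (x_i − a_i)/11, with x_0 = x:
  x_0 = 21/23;  a_0 = 10;  x_1 = (x_0 − 10)/11 = -19/23
  x_1 = -19/23;  a_1 = 3;  x_2 = (x_1 − 3)/11 = -8/23
  x_2 = -8/23;  a_2 = 3;  x_3 = (x_2 − 3)/11 = -7/23
  x_3 = -7/23;  a_3 = 4;  x_4 = (x_3 − 4)/11 = -9/23
Digits: (10, 3, 3, 4).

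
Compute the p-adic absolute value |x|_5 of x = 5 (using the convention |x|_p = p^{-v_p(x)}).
|5|_5 = 1/5

Step 1 — compute v_5(x) by factoring powers of 5 out of the numerator and denominator: v_5(5) = 1. Step 2 — apply |x|_p = p^{-v_p(x)} = 5^{-1} = 1/5.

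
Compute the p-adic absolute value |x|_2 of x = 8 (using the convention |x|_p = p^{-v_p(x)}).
|8|_2 = 1/8

Step 1 — compute v_2(x) by factoring powers of 2 out of the numerator and denominator: v_2(8) = 3. Step 2 — apply |x|_p = p^{-v_p(x)} = 2^{-3} = 1/8.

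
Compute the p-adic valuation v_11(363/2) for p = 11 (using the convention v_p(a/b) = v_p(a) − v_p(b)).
v_11(363/2) = 2

Factor powers of 11 from the numerator and denominator of the reduced fraction: 363 = 11^2 · 3 and 2 = 11^0 · 2. Apply v_p(a/b) = v_p(a) − v_p(b): v_11(363/2) = 2 − 0 = 2.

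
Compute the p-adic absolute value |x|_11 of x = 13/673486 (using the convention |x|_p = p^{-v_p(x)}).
|13/673486|_11 = 14641

Step 1 — compute v_11(x) by factoring powers of 11 out of the numerator and denominator: v_11(13/673486) = -4. Step 2 — apply |x|_p = p^{-v_p(x)} = 11^{4} = 14641.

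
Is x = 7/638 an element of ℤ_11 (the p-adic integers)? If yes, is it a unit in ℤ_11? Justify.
x ∉ ℤ_11 (v_11(x) = -1 < 0)

ℤ_11 = {x ∈ ℚ_11 : v_11(x) ≥ 0} and ℤ_11^× = {x ∈ ℤ_11 : v_11(x) = 0}. Here v_11(7/638) = v_11(num) − v_11(den) = -1; compare against these criteria.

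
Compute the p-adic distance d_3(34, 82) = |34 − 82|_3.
d_3(34, 82) = 1/3

Step 1 — x − y = 34 − 82 = -48. Step 2 — v_3(-48) = 1 (factor: -48 = −(3^1 · 16); the sign does not affect v_p). Step 3 — |x − y|_3 = 3^{-1} = 1/3.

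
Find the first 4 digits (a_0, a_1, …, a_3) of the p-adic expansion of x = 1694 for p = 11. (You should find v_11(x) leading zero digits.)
(a_0, …, a_3) = (0, 0, 3, 1)

v_11(1694) = 2, so a_0 = ... = a_1 = 0. Factor out: x = 11^2 · u with u = 14 a unit in ℤ_11. Expand u iteratively via a_{v+i} = u_i mod 11, u_{i+1} = (u_i − a_{v+i})/11:
  u_0 = 14;  a_2 = 3;  u_1 = (u_0 − 3)/11 = 1
  u_1 = 1;  a_3 = 1;  u_2 = (u_1 − 1)/11 = 0
Digits: (0, 0, 3, 1).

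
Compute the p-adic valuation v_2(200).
v_2(200) = 3

v_2(n) is the largest exponent k such that 2^k divides n. Factor out: 200 = 2^3 · 25. (Sign doesn't affect v_p.) So v_2(200) = 3.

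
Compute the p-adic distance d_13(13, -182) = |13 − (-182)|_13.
d_13(13, -182) = 1/13

Step 1 — x − y = 13 − (-182) = 195. Step 2 — v_13(195) = 1 (factor: 195 = (13^1 · 15); the sign does not affect v_p). Step 3 — |x − y|_13 = 13^{-1} = 1/13.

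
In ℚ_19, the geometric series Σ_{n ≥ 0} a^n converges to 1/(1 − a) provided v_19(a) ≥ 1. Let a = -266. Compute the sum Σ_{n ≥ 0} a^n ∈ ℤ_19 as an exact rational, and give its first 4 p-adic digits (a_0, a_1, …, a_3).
Σ a^n = 1/(1 − a) = 1/267;  first 4 digits = (1, 5, 5, 2)

v_19(a) = 1 ≥ 1, so the series converges in ℤ_19 to 1/(1 − a) = 1/(1 − (-266)) = 1/267. Expand this rational in ℤ_19: compute digits iteratively via d_i = x_i mod 19, x_{i+1} = (x_i − d_i)/19. The first 4 digits are (1, 5, 5, 2).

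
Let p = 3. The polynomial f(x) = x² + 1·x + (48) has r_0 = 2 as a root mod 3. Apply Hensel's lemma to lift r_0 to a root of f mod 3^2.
r_1 = 2 (mod 9)

Hensel: r_{i+1} = r_i − f(r_i)·(f′(r_i))^{-1} mod 3^{i+2}, f′(x) = 2x + 1. Iterate:
  r_0 = 2 (mod 3)
  r_1 = 2 (mod 9)
Final: r = 2 satisfies f(r) ≡ 0 mod 3^2.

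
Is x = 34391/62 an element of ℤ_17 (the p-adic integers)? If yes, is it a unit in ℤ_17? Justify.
x ∈ ℤ_17 but not a unit; v_17(x) = 3 > 0

ℤ_17 = {x ∈ ℚ_17 : v_17(x) ≥ 0} and ℤ_17^× = {x ∈ ℤ_17 : v_17(x) = 0}. Here v_17(34391/62) = v_17(num) − v_17(den) = 3; compare against these criteria.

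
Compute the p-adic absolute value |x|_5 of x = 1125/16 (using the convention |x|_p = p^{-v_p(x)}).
|1125/16|_5 = 1/125

Step 1 — compute v_5(x) by factoring powers of 5 out of the numerator and denominator: v_5(1125/16) = 3. Step 2 — apply |x|_p = p^{-v_p(x)} = 5^{-3} = 1/125.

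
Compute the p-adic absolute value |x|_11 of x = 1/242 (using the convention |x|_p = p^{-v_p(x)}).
|1/242|_11 = 121

Step 1 — compute v_11(x) by factoring powers of 11 out of the numerator and denominator: v_11(1/242) = -2. Step 2 — apply |x|_p = p^{-v_p(x)} = 11^{2} = 121.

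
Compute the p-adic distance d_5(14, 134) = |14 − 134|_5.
d_5(14, 134) = 1/5

Step 1 — x − y = 14 − 134 = -120. Step 2 — v_5(-120) = 1 (factor: -120 = −(5^1 · 24); the sign does not affect v_p). Step 3 — |x − y|_5 = 5^{-1} = 1/5.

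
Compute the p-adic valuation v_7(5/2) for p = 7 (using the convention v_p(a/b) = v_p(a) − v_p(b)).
v_7(5/2) = 0

Factor powers of 7 from the numerator and denominator of the reduced fraction: 5 = 7^0 · 5 and 2 = 7^0 · 2. Apply v_p(a/b) = v_p(a) − v_p(b): v_7(5/2) = 0 − 0 = 0.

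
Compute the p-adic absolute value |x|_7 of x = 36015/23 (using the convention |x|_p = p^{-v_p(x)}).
|36015/23|_7 = 1/2401

Step 1 — compute v_7(x) by factoring powers of 7 out of the numerator and denominator: v_7(36015/23) = 4. Step 2 — apply |x|_p = p^{-v_p(x)} = 7^{-4} = 1/2401.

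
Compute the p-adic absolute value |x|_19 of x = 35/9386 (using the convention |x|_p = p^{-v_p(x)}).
|35/9386|_19 = 361

Step 1 — compute v_19(x) by factoring powers of 19 out of the numerator and denominator: v_19(35/9386) = -2. Step 2 — apply |x|_p = p^{-v_p(x)} = 19^{2} = 361.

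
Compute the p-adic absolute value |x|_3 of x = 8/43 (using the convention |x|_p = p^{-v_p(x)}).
|8/43|_3 = 1

Step 1 — compute v_3(x) by factoring powers of 3 out of the numerator and denominator: v_3(8/43) = 0. Step 2 — apply |x|_p = p^{-v_p(x)} = 3^{0} = 1.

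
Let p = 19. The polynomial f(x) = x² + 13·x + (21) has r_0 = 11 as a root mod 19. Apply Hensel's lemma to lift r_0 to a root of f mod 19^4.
r_3 = 20322 (mod 130321)

Hensel: r_{i+1} = r_i − f(r_i)·(f′(r_i))^{-1} mod 19^{i+2}, f′(x) = 2x + 13. Iterate:
  r_0 = 11 (mod 19)
  r_1 = 106 (mod 361)
  r_2 = 6604 (mod 6859)
  r_3 = 20322 (mod 130321)
Final: r = 20322 satisfies f(r) ≡ 0 mod 19^4.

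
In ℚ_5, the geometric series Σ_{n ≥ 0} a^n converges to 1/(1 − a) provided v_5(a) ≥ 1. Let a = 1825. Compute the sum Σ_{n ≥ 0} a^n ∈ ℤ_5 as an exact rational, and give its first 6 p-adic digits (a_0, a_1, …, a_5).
Σ a^n = 1/(1 − a) = -1/1824;  first 6 digits = (1, 0, 3, 4, 1, 1)

v_5(a) = 2 ≥ 1, so the series converges in ℤ_5 to 1/(1 − a) = 1/(1 − 1825) = -1/1824. Expand this rational in ℤ_5: compute digits iteratively via d_i = x_i mod 5, x_{i+1} = (x_i − d_i)/5. The first 6 digits are (1, 0, 3, 4, 1, 1).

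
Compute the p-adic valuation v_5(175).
v_5(175) = 2

v_5(n) is the largest exponent k such that 5^k divides n. Factor out: 175 = 5^2 · 7. (Sign doesn't affect v_p.) So v_5(175) = 2.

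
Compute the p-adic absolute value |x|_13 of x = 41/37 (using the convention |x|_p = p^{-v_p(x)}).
|41/37|_13 = 1

Step 1 — compute v_13(x) by factoring powers of 13 out of the numerator and denominator: v_13(41/37) = 0. Step 2 — apply |x|_p = p^{-v_p(x)} = 13^{0} = 1.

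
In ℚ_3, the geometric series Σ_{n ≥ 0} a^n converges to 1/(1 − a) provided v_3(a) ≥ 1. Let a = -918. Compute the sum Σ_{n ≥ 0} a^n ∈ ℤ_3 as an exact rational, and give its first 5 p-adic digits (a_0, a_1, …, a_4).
Σ a^n = 1/(1 − a) = 1/919;  first 5 digits = (1, 0, 0, 2, 0)

v_3(a) = 3 ≥ 1, so the series converges in ℤ_3 to 1/(1 − a) = 1/(1 − (-918)) = 1/919. Expand this rational in ℤ_3: compute digits iteratively via d_i = x_i mod 3, x_{i+1} = (x_i − d_i)/3. The first 5 digits are (1, 0, 0, 2, 0).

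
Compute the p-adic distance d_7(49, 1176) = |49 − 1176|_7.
d_7(49, 1176) = 1/49

Step 1 — x − y = 49 − 1176 = -1127. Step 2 — v_7(-1127) = 2 (factor: -1127 = −(7^2 · 23); the sign does not affect v_p). Step 3 — |x − y|_7 = 7^{-2} = 1/49.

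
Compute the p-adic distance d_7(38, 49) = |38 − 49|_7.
d_7(38, 49) = 1

Step 1 — x − y = 38 − 49 = -11. Step 2 — v_7(-11) = 0 (factor: -11 = −(7^0 · 11); the sign does not affect v_p). Step 3 — |x − y|_7 = 7^{0} = 1.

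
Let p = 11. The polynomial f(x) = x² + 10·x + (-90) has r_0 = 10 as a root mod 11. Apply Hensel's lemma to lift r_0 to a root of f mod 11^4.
r_3 = 5532 (mod 14641)

Hensel: r_{i+1} = r_i − f(r_i)·(f′(r_i))^{-1} mod 11^{i+2}, f′(x) = 2x + 10. Iterate:
  r_0 = 10 (mod 11)
  r_1 = 87 (mod 121)
  r_2 = 208 (mod 1331)
  r_3 = 5532 (mod 14641)
Final: r = 5532 satisfies f(r) ≡ 0 mod 11^4.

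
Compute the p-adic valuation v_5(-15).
v_5(-15) = 1

v_5(n) is the largest exponent k such that 5^k divides n. Factor out: -15 = -5^1 · 3. (Sign doesn't affect v_p.) So v_5(-15) = 1.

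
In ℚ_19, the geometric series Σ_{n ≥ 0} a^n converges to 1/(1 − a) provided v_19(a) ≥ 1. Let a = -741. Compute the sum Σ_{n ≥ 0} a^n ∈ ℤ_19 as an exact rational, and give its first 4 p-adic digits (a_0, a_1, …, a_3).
Σ a^n = 1/(1 − a) = 1/742;  first 4 digits = (1, 18, 17, 2)

v_19(a) = 1 ≥ 1, so the series converges in ℤ_19 to 1/(1 − a) = 1/(1 − (-741)) = 1/742. Expand this rational in ℤ_19: compute digits iteratively via d_i = x_i mod 19, x_{i+1} = (x_i − d_i)/19. The first 4 digits are (1, 18, 17, 2).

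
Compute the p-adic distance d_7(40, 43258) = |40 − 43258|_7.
d_7(40, 43258) = 1/2401

Step 1 — x − y = 40 − 43258 = -43218. Step 2 — v_7(-43218) = 4 (factor: -43218 = −(7^4 · 18); the sign does not affect v_p). Step 3 — |x − y|_7 = 7^{-4} = 1/2401.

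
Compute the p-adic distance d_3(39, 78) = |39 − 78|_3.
d_3(39, 78) = 1/3

Step 1 — x − y = 39 − 78 = -39. Step 2 — v_3(-39) = 1 (factor: -39 = −(3^1 · 13); the sign does not affect v_p). Step 3 — |x − y|_3 = 3^{-1} = 1/3.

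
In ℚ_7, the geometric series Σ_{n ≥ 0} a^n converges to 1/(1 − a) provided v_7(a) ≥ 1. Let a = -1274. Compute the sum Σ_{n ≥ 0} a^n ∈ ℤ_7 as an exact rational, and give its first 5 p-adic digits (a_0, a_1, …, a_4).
Σ a^n = 1/(1 − a) = 1/1275;  first 5 digits = (1, 0, 2, 3, 3)

v_7(a) = 2 ≥ 1, so the series converges in ℤ_7 to 1/(1 − a) = 1/(1 − (-1274)) = 1/1275. Expand this rational in ℤ_7: compute digits iteratively via d_i = x_i mod 7, x_{i+1} = (x_i − d_i)/7. The first 5 digits are (1, 0, 2, 3, 3).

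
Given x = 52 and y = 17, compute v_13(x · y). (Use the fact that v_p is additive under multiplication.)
v_13(884) = 1

v_p(x) = 1 (factor: 52 = 13^1 · 4); v_p(y) = 0 (factor: 17 = 13^0 · 17). Additivity: v_p(xy) = v_p(x) + v_p(y) = 1 + 0 = 1. (Direct check: xy = 884 = 13^1 · (68).)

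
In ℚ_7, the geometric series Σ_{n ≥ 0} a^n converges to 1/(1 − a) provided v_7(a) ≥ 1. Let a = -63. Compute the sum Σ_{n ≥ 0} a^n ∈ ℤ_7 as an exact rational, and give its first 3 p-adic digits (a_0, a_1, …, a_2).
Σ a^n = 1/(1 − a) = 1/64;  first 3 digits = (1, 5, 2)

v_7(a) = 1 ≥ 1, so the series converges in ℤ_7 to 1/(1 − a) = 1/(1 − (-63)) = 1/64. Expand this rational in ℤ_7: compute digits iteratively via d_i = x_i mod 7, x_{i+1} = (x_i − d_i)/7. The first 3 digits are (1, 5, 2).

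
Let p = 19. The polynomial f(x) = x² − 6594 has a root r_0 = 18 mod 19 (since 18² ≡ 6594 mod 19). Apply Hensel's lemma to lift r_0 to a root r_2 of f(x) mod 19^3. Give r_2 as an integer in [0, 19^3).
r_2 = 5547 (mod 6859)

Hensel's recurrence: r_{i+1} = r_i − f(r_i)·(f′(r_i))^{-1} mod 19^{i+2}, with f′(x) = 2x. Iterate:
  r_0 = 18 (mod 19)
  r_1 = 132 (mod 361)
  r_2 = 5547 (mod 6859)
Final: r_2 = 5547, and one checks f(r_2) ≡ 0 mod 19^3.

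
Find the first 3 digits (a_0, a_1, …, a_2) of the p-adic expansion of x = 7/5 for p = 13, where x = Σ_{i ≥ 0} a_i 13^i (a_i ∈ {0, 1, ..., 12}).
(a_0, …, a_2) = (4, 5, 10)

v_13(7/5) = 0 (numerator and denominator both coprime to 13), so x ∈ ℤ_13^×. Compute digits iteratively via a_i = x_i mod 13, x_{i+1} = (x_i − a_i)/13, with x_0 = x:
  x_0 = 7/5;  a_0 = 4;  x_1 = (x_0 − 4)/13 = -1/5
  x_1 = -1/5;  a_1 = 5;  x_2 = (x_1 − 5)/13 = -2/5
  x_2 = -2/5;  a_2 = 10;  x_3 = (x_2 − 10)/13 = -4/5
Digits: (4, 5, 10).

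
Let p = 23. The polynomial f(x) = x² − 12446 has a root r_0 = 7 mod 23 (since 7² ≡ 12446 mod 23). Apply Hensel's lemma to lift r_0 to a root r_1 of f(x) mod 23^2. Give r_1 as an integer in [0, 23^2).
r_1 = 99 (mod 529)

Hensel's recurrence: r_{i+1} = r_i − f(r_i)·(f′(r_i))^{-1} mod 23^{i+2}, with f′(x) = 2x. Iterate:
  r_0 = 7 (mod 23)
  r_1 = 99 (mod 529)
Final: r_1 = 99, and one checks f(r_1) ≡ 0 mod 23^2.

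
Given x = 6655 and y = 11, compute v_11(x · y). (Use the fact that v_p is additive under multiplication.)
v_11(73205) = 4

v_p(x) = 3 (factor: 6655 = 11^3 · 5); v_p(y) = 1 (factor: 11 = 11^1 · 1). Additivity: v_p(xy) = v_p(x) + v_p(y) = 3 + 1 = 4. (Direct check: xy = 73205 = 11^4 · (5).)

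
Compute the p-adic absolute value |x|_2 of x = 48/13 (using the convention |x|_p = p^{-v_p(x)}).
|48/13|_2 = 1/16

Step 1 — compute v_2(x) by factoring powers of 2 out of the numerator and denominator: v_2(48/13) = 4. Step 2 — apply |x|_p = p^{-v_p(x)} = 2^{-4} = 1/16.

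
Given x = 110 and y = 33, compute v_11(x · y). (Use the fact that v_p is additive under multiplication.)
v_11(3630) = 2

v_p(x) = 1 (factor: 110 = 11^1 · 10); v_p(y) = 1 (factor: 33 = 11^1 · 3). Additivity: v_p(xy) = v_p(x) + v_p(y) = 1 + 1 = 2. (Direct check: xy = 3630 = 11^2 · (30).)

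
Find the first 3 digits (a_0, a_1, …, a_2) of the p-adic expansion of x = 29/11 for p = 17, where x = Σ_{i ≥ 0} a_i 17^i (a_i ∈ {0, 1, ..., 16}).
(a_0, …, a_2) = (15, 7, 15)

v_17(29/11) = 0 (numerator and denominator both coprime to 17), so x ∈ ℤ_17^×. Compute digits iteratively via a_i = x_i mod 17, x_{i+1} = (x_i − a_i)/17, with x_0 = x:
  x_0 = 29/11;  a_0 = 15;  x_1 = (x_0 − 15)/17 = -8/11
  x_1 = -8/11;  a_1 = 7;  x_2 = (x_1 − 7)/17 = -5/11
  x_2 = -5/11;  a_2 = 15;  x_3 = (x_2 − 15)/17 = -10/11
Digits: (15, 7, 15).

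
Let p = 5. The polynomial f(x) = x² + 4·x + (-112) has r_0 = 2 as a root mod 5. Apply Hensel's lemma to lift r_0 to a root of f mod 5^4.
r_3 = 327 (mod 625)

Hensel: r_{i+1} = r_i − f(r_i)·(f′(r_i))^{-1} mod 5^{i+2}, f′(x) = 2x + 4. Iterate:
  r_0 = 2 (mod 5)
  r_1 = 2 (mod 25)
  r_2 = 77 (mod 125)
  r_3 = 327 (mod 625)
Final: r = 327 satisfies f(r) ≡ 0 mod 5^4.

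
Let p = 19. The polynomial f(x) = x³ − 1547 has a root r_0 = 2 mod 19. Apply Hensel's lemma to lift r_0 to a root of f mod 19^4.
r_3 = 7982 (mod 130321)

Hensel: r_{i+1} = r_i − f(r_i)/f′(r_i) mod 19^{i+2}, where f′(x) = 3x². Iterate:
  r_0 = 2 (mod 19)
  r_1 = 40 (mod 361)
  r_2 = 1123 (mod 6859)
  r_3 = 7982 (mod 130321)
Final: r = 7982 with f(r) ≡ 0 mod 19^4.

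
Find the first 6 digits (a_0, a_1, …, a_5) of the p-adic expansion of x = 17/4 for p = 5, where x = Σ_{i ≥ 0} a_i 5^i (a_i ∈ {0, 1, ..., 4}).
(a_0, …, a_5) = (3, 4, 3, 3, 3, 3)

v_5(17/4) = 0 (numerator and denominator both coprime to 5), so x ∈ ℤ_5^×. Compute digits iteratively via a_i = x_i mod 5, x_{i+1} = (x_i − a_i)/5, with x_0 = x:
  x_0 = 17/4;  a_0 = 3;  x_1 = (x_0 − 3)/5 = 1/4
  x_1 = 1/4;  a_1 = 4;  x_2 = (x_1 − 4)/5 = -3/4
  x_2 = -3/4;  a_2 = 3;  x_3 = (x_2 − 3)/5 = -3/4
  x_3 = -3/4;  a_3 = 3;  x_4 = (x_3 − 3)/5 = -3/4
  x_4 = -3/4;  a_4 = 3;  x_5 = (x_4 − 3)/5 = -3/4
  x_5 = -3/4;  a_5 = 3;  x_6 = (x_5 − 3)/5 = -3/4
Digits: (3, 4, 3, 3, 3, 3).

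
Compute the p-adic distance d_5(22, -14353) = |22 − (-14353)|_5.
d_5(22, -14353) = 1/625

Step 1 — x − y = 22 − (-14353) = 14375. Step 2 — v_5(14375) = 4 (factor: 14375 = (5^4 · 23); the sign does not affect v_p). Step 3 — |x − y|_5 = 5^{-4} = 1/625.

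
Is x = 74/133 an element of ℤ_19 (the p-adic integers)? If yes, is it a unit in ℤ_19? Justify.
x ∉ ℤ_19 (v_19(x) = -1 < 0)

ℤ_19 = {x ∈ ℚ_19 : v_19(x) ≥ 0} and ℤ_19^× = {x ∈ ℤ_19 : v_19(x) = 0}. Here v_19(74/133) = v_19(num) − v_19(den) = -1; compare against these criteria.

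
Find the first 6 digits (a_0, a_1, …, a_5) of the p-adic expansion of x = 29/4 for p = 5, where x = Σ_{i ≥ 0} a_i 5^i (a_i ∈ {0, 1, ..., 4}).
(a_0, …, a_5) = (1, 0, 4, 3, 3, 3)

v_5(29/4) = 0 (numerator and denominator both coprime to 5), so x ∈ ℤ_5^×. Compute digits iteratively via a_i = x_i mod 5, x_{i+1} = (x_i − a_i)/5, with x_0 = x:
  x_0 = 29/4;  a_0 = 1;  x_1 = (x_0 − 1)/5 = 5/4
  x_1 = 5/4;  a_1 = 0;  x_2 = (x_1 − 0)/5 = 1/4
  x_2 = 1/4;  a_2 = 4;  x_3 = (x_2 − 4)/5 = -3/4
  x_3 = -3/4;  a_3 = 3;  x_4 = (x_3 − 3)/5 = -3/4
  x_4 = -3/4;  a_4 = 3;  x_5 = (x_4 − 3)/5 = -3/4
  x_5 = -3/4;  a_5 = 3;  x_6 = (x_5 − 3)/5 = -3/4
Digits: (1, 0, 4, 3, 3, 3).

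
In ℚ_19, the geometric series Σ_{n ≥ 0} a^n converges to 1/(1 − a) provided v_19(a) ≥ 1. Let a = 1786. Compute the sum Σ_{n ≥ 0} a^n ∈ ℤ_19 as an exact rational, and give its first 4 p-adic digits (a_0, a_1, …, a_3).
Σ a^n = 1/(1 − a) = -1/1785;  first 4 digits = (1, 18, 5, 8)

v_19(a) = 1 ≥ 1, so the series converges in ℤ_19 to 1/(1 − a) = 1/(1 − 1786) = -1/1785. Expand this rational in ℤ_19: compute digits iteratively via d_i = x_i mod 19, x_{i+1} = (x_i − d_i)/19. The first 4 digits are (1, 18, 5, 8).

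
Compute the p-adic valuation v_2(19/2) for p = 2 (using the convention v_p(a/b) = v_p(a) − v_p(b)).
v_2(19/2) = -1

Factor powers of 2 from the numerator and denominator of the reduced fraction: 19 = 2^0 · 19 and 2 = 2^1 · 1. Apply v_p(a/b) = v_p(a) − v_p(b): v_2(19/2) = 0 − 1 = -1.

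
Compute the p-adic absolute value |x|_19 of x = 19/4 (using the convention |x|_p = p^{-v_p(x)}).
|19/4|_19 = 1/19

Step 1 — compute v_19(x) by factoring powers of 19 out of the numerator and denominator: v_19(19/4) = 1. Step 2 — apply |x|_p = p^{-v_p(x)} = 19^{-1} = 1/19.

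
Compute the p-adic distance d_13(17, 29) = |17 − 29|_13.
d_13(17, 29) = 1

Step 1 — x − y = 17 − 29 = -12. Step 2 — v_13(-12) = 0 (factor: -12 = −(13^0 · 12); the sign does not affect v_p). Step 3 — |x − y|_13 = 13^{0} = 1.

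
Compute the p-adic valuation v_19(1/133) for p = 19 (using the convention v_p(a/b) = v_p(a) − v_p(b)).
v_19(1/133) = -1

Factor powers of 19 from the numerator and denominator of the reduced fraction: 1 = 19^0 · 1 and 133 = 19^1 · 7. Apply v_p(a/b) = v_p(a) − v_p(b): v_19(1/133) = 0 − 1 = -1.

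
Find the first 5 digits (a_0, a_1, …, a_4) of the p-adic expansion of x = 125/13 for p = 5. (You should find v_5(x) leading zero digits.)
(a_0, …, a_4) = (0, 0, 0, 2, 0)

v_5(125/13) = 3, so a_0 = ... = a_2 = 0. Factor out: x = 5^3 · u with u = 1/13 a unit in ℤ_5. Expand u iteratively via a_{v+i} = u_i mod 5, u_{i+1} = (u_i − a_{v+i})/5:
  u_0 = 1/13;  a_3 = 2;  u_1 = (u_0 − 2)/5 = -5/13
  u_1 = -5/13;  a_4 = 0;  u_2 = (u_1 − 0)/5 = -1/13
Digits: (0, 0, 0, 2, 0).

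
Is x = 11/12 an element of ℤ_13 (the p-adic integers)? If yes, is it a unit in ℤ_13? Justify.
x ∈ ℤ_13^× (unit); v_13(x) = 0

ℤ_13 = {x ∈ ℚ_13 : v_13(x) ≥ 0} and ℤ_13^× = {x ∈ ℤ_13 : v_13(x) = 0}. Here v_13(11/12) = v_13(num) − v_13(den) = 0; compare against these criteria.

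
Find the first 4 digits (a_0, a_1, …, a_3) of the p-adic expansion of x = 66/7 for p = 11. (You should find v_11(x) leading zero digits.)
(a_0, …, a_3) = (0, 4, 6, 1)

v_11(66/7) = 1, so a_0 = ... = a_0 = 0. Factor out: x = 11^1 · u with u = 6/7 a unit in ℤ_11. Expand u iteratively via a_{v+i} = u_i mod 11, u_{i+1} = (u_i − a_{v+i})/11:
  u_0 = 6/7;  a_1 = 4;  u_1 = (u_0 − 4)/11 = -2/7
  u_1 = -2/7;  a_2 = 6;  u_2 = (u_1 − 6)/11 = -4/7
  u_2 = -4/7;  a_3 = 1;  u_3 = (u_2 − 1)/11 = -1/7
Digits: (0, 4, 6, 1).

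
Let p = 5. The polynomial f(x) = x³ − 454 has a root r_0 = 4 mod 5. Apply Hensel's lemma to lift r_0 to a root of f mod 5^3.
r_2 = 84 (mod 125)

Hensel: r_{i+1} = r_i − f(r_i)/f′(r_i) mod 5^{i+2}, where f′(x) = 3x². Iterate:
  r_0 = 4 (mod 5)
  r_1 = 9 (mod 25)
  r_2 = 84 (mod 125)
Final: r = 84 with f(r) ≡ 0 mod 5^3.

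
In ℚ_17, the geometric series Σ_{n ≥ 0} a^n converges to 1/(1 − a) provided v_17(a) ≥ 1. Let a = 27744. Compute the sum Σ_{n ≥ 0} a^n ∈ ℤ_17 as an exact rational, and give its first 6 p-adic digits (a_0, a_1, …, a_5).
Σ a^n = 1/(1 − a) = -1/27743;  first 6 digits = (1, 0, 11, 5, 2, 15)

v_17(a) = 2 ≥ 1, so the series converges in ℤ_17 to 1/(1 − a) = 1/(1 − 27744) = -1/27743. Expand this rational in ℤ_17: compute digits iteratively via d_i = x_i mod 17, x_{i+1} = (x_i − d_i)/17. The first 6 digits are (1, 0, 11, 5, 2, 15).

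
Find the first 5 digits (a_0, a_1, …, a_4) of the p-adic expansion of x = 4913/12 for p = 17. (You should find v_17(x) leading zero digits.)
(a_0, …, a_4) = (0, 0, 0, 10, 15)

v_17(4913/12) = 3, so a_0 = ... = a_2 = 0. Factor out: x = 17^3 · u with u = 1/12 a unit in ℤ_17. Expand u iteratively via a_{v+i} = u_i mod 17, u_{i+1} = (u_i − a_{v+i})/17:
  u_0 = 1/12;  a_3 = 10;  u_1 = (u_0 − 10)/17 = -7/12
  u_1 = -7/12;  a_4 = 15;  u_2 = (u_1 − 15)/17 = -11/12
Digits: (0, 0, 0, 10, 15).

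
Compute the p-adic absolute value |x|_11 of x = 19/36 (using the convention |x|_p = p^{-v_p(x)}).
|19/36|_11 = 1

Step 1 — compute v_11(x) by factoring powers of 11 out of the numerator and denominator: v_11(19/36) = 0. Step 2 — apply |x|_p = p^{-v_p(x)} = 11^{0} = 1.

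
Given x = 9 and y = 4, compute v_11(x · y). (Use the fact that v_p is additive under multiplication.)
v_11(36) = 0

v_p(x) = 0 (factor: 9 = 11^0 · 9); v_p(y) = 0 (factor: 4 = 11^0 · 4). Additivity: v_p(xy) = v_p(x) + v_p(y) = 0 + 0 = 0. (Direct check: xy = 36 = 11^0 · (36).)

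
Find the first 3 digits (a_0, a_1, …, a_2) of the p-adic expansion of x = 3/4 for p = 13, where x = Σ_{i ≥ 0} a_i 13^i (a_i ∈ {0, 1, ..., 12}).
(a_0, …, a_2) = (4, 3, 3)

v_13(3/4) = 0 (numerator and denominator both coprime to 13), so x ∈ ℤ_13^×. Compute digits iteratively via a_i = x_i mod 13, x_{i+1} = (x_i − a_i)/13, with x_0 = x:
  x_0 = 3/4;  a_0 = 4;  x_1 = (x_0 − 4)/13 = -1/4
  x_1 = -1/4;  a_1 = 3;  x_2 = (x_1 − 3)/13 = -1/4
  x_2 = -1/4;  a_2 = 3;  x_3 = (x_2 − 3)/13 = -1/4
Digits: (4, 3, 3).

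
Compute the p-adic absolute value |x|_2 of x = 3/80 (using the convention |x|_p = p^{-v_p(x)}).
|3/80|_2 = 16

Step 1 — compute v_2(x) by factoring powers of 2 out of the numerator and denominator: v_2(3/80) = -4. Step 2 — apply |x|_p = p^{-v_p(x)} = 2^{4} = 16.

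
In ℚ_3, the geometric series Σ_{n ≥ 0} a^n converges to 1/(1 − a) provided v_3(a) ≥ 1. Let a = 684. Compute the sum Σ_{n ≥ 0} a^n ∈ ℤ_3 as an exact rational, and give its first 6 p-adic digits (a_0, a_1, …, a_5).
Σ a^n = 1/(1 − a) = -1/683;  first 6 digits = (1, 0, 1, 1, 0, 2)

v_3(a) = 2 ≥ 1, so the series converges in ℤ_3 to 1/(1 − a) = 1/(1 − 684) = -1/683. Expand this rational in ℤ_3: compute digits iteratively via d_i = x_i mod 3, x_{i+1} = (x_i − d_i)/3. The first 6 digits are (1, 0, 1, 1, 0, 2).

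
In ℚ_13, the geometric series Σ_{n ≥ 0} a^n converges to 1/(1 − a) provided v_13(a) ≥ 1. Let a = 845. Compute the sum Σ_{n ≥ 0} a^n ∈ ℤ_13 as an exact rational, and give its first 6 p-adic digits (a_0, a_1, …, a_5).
Σ a^n = 1/(1 − a) = -1/844;  first 6 digits = (1, 0, 5, 0, 12, 1)

v_13(a) = 2 ≥ 1, so the series converges in ℤ_13 to 1/(1 − a) = 1/(1 − 845) = -1/844. Expand this rational in ℤ_13: compute digits iteratively via d_i = x_i mod 13, x_{i+1} = (x_i − d_i)/13. The first 6 digits are (1, 0, 5, 0, 12, 1).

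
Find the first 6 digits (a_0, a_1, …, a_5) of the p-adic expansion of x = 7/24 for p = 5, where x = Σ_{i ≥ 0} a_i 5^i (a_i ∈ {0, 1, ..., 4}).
(a_0, …, a_5) = (3, 3, 2, 3, 2, 3)

v_5(7/24) = 0 (numerator and denominator both coprime to 5), so x ∈ ℤ_5^×. Compute digits iteratively via a_i = x_i mod 5, x_{i+1} = (x_i − a_i)/5, with x_0 = x:
  x_0 = 7/24;  a_0 = 3;  x_1 = (x_0 − 3)/5 = -13/24
  x_1 = -13/24;  a_1 = 3;  x_2 = (x_1 − 3)/5 = -17/24
  x_2 = -17/24;  a_2 = 2;  x_3 = (x_2 − 2)/5 = -13/24
  x_3 = -13/24;  a_3 = 3;  x_4 = (x_3 − 3)/5 = -17/24
  x_4 = -17/24;  a_4 = 2;  x_5 = (x_4 − 2)/5 = -13/24
  x_5 = -13/24;  a_5 = 3;  x_6 = (x_5 − 3)/5 = -17/24
Digits: (3, 3, 2, 3, 2, 3).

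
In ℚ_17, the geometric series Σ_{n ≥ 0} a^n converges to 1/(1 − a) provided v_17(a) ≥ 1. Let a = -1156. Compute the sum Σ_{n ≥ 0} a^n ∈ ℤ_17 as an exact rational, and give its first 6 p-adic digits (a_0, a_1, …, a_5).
Σ a^n = 1/(1 − a) = 1/1157;  first 6 digits = (1, 0, 13, 16, 15, 0)

v_17(a) = 2 ≥ 1, so the series converges in ℤ_17 to 1/(1 − a) = 1/(1 − (-1156)) = 1/1157. Expand this rational in ℤ_17: compute digits iteratively via d_i = x_i mod 17, x_{i+1} = (x_i − d_i)/17. The first 6 digits are (1, 0, 13, 16, 15, 0).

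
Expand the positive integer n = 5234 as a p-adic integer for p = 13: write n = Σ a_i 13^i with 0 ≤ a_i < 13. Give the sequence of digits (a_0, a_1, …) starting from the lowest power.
(a_0, a_1, …) = (8, 12, 4, 2)

Repeated division by 13 gives the digits low-to-high: 5234 = 8 + 12·13^1 + 4·13^2 + 2·13^3. Digit sequence: (8, 12, 4, 2).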